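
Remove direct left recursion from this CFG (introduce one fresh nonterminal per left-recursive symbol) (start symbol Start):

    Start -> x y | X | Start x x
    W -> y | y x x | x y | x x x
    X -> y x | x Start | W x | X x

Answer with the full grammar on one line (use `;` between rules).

Start, X are directly left-recursive.
For Start: α = {x x}, β = {x y, X}. Rewrite as Start → β Start1 and Start1 → α Start1 | ε.
For X: α = {x}, β = {y x, x Start, W x}. Rewrite as X → β X1 and X1 → α X1 | ε.

Start -> x y Start1 | X Start1; W -> y | y x x | x y | x x x; X -> y x X1 | x Start X1 | W x X1; Start1 -> x x Start1 | ε; X1 -> x X1 | ε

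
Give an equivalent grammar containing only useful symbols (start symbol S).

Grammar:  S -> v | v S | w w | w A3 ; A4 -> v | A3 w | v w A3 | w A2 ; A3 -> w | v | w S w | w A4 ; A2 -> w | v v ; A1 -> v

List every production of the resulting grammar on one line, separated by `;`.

Generating nonterminals: {A1, A2, A3, A4, S}.
Reachable from S after that: {A2, A3, A4, S}.
Removed useless symbols: {A1} and every production mentioning them.

S -> v | v S | w w | w A3; A4 -> v | A3 w | v w A3 | w A2; A3 -> w | v | w S w | w A4; A2 -> w | v v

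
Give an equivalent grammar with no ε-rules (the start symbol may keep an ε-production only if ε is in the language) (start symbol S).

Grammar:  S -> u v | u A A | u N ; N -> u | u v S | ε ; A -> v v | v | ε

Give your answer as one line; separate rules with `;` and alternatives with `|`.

S -> u v | u A A | u A | u | u N; N -> u | u v S; A -> v v | v

Nullable set = {A, N}.
ε ∉ L(G), so no ε-production is kept.
Add the nullable-subset variants: S → u A A gives u A A | u A | u.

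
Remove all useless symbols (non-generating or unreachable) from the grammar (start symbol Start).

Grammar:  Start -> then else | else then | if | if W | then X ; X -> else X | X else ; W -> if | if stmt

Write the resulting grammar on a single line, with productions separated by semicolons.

Generating nonterminals: {Start, W}.
Reachable from Start after that: {Start, W}.
Removed useless symbols: {X} and every production mentioning them.

Start -> then else | else then | if | if W; W -> if | if stmt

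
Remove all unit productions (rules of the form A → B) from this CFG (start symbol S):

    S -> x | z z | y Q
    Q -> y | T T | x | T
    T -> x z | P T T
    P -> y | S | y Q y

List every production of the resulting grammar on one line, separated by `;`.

S -> x | z z | y Q; Q -> y | T T | x | x z | P T T; T -> x z | P T T; P -> x | z z | y Q | y | y Q y

Unit pairs: P ⇒* {S}; Q ⇒* {T}.
For every A with A ⇒* B via unit rules, add B's non-unit alternatives to A; then delete every rule of the form X → Y.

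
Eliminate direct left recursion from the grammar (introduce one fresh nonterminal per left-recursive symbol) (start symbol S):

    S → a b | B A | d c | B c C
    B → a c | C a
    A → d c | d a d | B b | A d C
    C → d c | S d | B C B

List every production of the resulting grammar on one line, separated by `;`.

S → a b | B A | d c | B c C; B → a c | C a; A → d c A' | d a d A' | B b A'; C → d c | S d | B C B; A' → d C A' | epsilon

Left recursion appears on A.
For A: α = {d C}, β = {d c, d a d, B b}. Rewrite as A → β A' and A' → α A' | ε.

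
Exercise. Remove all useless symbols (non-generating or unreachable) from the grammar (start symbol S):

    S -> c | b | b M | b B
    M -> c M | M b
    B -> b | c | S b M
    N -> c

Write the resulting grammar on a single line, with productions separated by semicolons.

Generating nonterminals: {B, N, S}.
Reachable from S after that: {B, S}.
Removed useless symbols: {M, N} and every production mentioning them.

S -> c | b | b B; B -> b | c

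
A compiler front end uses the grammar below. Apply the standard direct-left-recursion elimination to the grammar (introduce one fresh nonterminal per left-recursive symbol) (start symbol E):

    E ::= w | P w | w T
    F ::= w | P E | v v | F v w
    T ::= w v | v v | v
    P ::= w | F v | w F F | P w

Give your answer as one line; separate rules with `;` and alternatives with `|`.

E ::= w | P w | w T; F ::= w F' | P E F' | v v F'; T ::= w v | v v | v; P ::= w P' | F v P' | w F F P'; F' ::= v w F' | ε; P' ::= w P' | ε

Directly left-recursive nonterminals: F, P.
For F: α = {v w}, β = {w, P E, v v}. Rewrite as F → β F' and F' → α F' | ε.
For P: α = {w}, β = {w, F v, w F F}. Rewrite as P → β P' and P' → α P' | ε.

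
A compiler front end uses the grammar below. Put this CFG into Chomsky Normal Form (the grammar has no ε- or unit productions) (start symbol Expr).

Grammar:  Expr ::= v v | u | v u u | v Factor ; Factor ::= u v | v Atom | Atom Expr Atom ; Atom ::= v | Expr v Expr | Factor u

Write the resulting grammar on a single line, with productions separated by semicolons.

Introduce a nonterminal for each terminal appearing in a rule of length ≥ 2: X1 → v, X2 → u.
Binarize each right-hand side of length ≥ 3 by chaining fresh nonterminals (Y1, Y2, …): affected rules were Expr → X1 X2 X2; Factor → Atom Expr Atom; Atom → Expr X1 Expr.

Expr ::= X1 X1 | u | X1 Y1 | X1 Factor; Factor ::= X2 X1 | X1 Atom | Atom Y2; Atom ::= v | Expr Y3 | Factor X2; X1 ::= v; X2 ::= u; Y1 ::= X2 X2; Y2 ::= Expr Atom; Y3 ::= X1 Expr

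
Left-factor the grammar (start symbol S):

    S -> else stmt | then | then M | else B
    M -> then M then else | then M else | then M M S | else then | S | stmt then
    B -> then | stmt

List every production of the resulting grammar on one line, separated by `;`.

S -> else S' | then S''; M -> else then | S | stmt then | then M M'; B -> then | stmt; S' -> stmt | B; S'' -> ε | M; M' -> then else | else | M S

S has alternatives sharing prefix 'else': factor to S → else S' with S' → stmt | B.
S has alternatives sharing prefix 'then': factor to S → then S'' with S'' → ε | M.
M has alternatives sharing prefix 'then M': factor to M → then M M' with M' → then else | else | M S.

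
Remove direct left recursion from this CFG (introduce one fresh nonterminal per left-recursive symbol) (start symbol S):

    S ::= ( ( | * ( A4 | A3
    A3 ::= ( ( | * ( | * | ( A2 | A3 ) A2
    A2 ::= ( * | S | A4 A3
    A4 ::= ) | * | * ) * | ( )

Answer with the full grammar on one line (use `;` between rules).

Directly left-recursive nonterminal: A3.
For A3: α = {) A2}, β = {( (, * (, *, ( A2}. Rewrite as A3 → β A3' and A3' → α A3' | ε.

S ::= ( ( | * ( A4 | A3; A3 ::= ( ( A3' | * ( A3' | * A3' | ( A2 A3'; A2 ::= ( * | S | A4 A3; A4 ::= ) | * | * ) * | ( ); A3' ::= ) A2 A3' | ε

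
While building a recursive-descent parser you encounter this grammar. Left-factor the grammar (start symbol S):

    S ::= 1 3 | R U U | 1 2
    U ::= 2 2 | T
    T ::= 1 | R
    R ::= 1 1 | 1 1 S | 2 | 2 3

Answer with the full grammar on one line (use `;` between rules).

S has alternatives sharing prefix '1': factor to S → 1 S' with S' → 3 | 2.
R has alternatives sharing prefix '1 1': factor to R → 1 1 R' with R' → ε | S.
R has alternatives sharing prefix '2': factor to R → 2 R'' with R'' → ε | 3.

S ::= R U U | 1 S'; U ::= 2 2 | T; T ::= 1 | R; R ::= 1 1 R' | 2 R''; S' ::= 3 | 2; R' ::= ε | S; R'' ::= ε | 3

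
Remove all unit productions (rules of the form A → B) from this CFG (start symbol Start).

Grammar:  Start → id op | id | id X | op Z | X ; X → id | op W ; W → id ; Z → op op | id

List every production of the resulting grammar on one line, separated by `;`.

Start → id op | id | id X | op Z | op W; X → id | op W; W → id; Z → op op | id

Unit pairs: Start ⇒* {X}.
For every A with A ⇒* B via unit rules, add B's non-unit alternatives to A; then delete every rule of the form X → Y.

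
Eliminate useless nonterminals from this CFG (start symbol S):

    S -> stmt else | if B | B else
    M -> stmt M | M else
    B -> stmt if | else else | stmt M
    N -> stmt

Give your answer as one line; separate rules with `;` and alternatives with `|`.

S -> stmt else | if B | B else; B -> stmt if | else else

Generating nonterminals: {B, N, S}.
Reachable from S after that: {B, S}.
Removed useless symbols: {M, N} and every production mentioning them.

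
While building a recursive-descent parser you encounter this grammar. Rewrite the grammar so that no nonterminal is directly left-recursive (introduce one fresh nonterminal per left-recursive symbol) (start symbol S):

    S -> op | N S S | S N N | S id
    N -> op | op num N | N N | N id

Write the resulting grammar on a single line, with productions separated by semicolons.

S -> op S' | N S S S'; N -> op N' | op num N N'; S' -> N N S' | id S' | eps; N' -> N N' | id N' | eps

Left recursion appears on S, N.
For S: α = {N N, id}, β = {op, N S S}. Rewrite as S → β S' and S' → α S' | ε.
For N: α = {N, id}, β = {op, op num N}. Rewrite as N → β N' and N' → α N' | ε.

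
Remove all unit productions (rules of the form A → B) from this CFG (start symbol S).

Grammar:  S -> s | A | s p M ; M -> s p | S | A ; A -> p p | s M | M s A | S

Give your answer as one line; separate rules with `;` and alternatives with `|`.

S -> s | s p M | p p | s M | M s A; M -> p p | s M | M s A | s | s p M | s p; A -> s | s p M | p p | s M | M s A

Unit pairs: A ⇒* {S}; M ⇒* {A, S}; S ⇒* {A}.
For each unit pair (A, B), copy every non-unit production of B to A, then drop all unit productions.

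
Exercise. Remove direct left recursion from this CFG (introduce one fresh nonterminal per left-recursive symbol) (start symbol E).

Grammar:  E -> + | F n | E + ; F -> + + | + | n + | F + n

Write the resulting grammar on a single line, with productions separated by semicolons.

E -> + E' | F n E'; F -> + + F' | + F' | n + F'; E' -> + E' | eps; F' -> + n F' | eps

Directly left-recursive nonterminals: E, F.
For E: α = {+}, β = {+, F n}. Rewrite as E → β E' and E' → α E' | ε.
For F: α = {+ n}, β = {+ +, +, n +}. Rewrite as F → β F' and F' → α F' | ε.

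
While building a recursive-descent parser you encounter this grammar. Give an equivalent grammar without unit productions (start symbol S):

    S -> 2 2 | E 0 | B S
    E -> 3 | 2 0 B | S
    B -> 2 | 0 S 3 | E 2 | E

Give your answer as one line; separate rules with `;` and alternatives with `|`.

S -> 2 2 | E 0 | B S; E -> 3 | 2 0 B | 2 2 | E 0 | B S; B -> 2 | 0 S 3 | E 2 | 3 | 2 0 B | 2 2 | E 0 | B S

Unit pairs: B ⇒* {E, S}; E ⇒* {S}.
For each unit pair (A, B), copy every non-unit production of B to A, then drop all unit productions.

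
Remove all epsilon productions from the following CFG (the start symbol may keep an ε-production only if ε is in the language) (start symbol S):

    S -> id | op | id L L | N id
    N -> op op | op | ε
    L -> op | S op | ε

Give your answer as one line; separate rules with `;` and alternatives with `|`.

S -> id | op | id L L | id L | N id; N -> op op | op; L -> op | S op

The nullable symbols are {L, N}.
ε ∉ L(G), so no ε-production is kept.
Add the nullable-subset variants: S → id L L gives id L L | id L.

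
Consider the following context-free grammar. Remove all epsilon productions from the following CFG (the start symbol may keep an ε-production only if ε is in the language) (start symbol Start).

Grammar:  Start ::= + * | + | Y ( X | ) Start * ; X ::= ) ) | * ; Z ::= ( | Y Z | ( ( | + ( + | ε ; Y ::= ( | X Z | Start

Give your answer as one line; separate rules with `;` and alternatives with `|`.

The nullable symbols are {Z}.
ε ∉ L(G), so no ε-production is kept.
Expand every rule over subsets of its nullable positions: Z → Y Z gives Y Z | Y. Y → X Z gives X Z | X.

Start ::= + * | + | Y ( X | ) Start *; X ::= ) ) | *; Z ::= ( | Y Z | Y | ( ( | + ( +; Y ::= ( | X Z | X | Start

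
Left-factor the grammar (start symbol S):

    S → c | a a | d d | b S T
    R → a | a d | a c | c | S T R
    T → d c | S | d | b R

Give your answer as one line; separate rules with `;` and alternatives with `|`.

R has alternatives sharing prefix 'a': factor to R → a R' with R' → ε | d | c.
T has alternatives sharing prefix 'd': factor to T → d T' with T' → c | ε.

S → c | a a | d d | b S T; R → c | S T R | a R'; T → S | b R | d T'; R' → ε | d | c; T' → c | ε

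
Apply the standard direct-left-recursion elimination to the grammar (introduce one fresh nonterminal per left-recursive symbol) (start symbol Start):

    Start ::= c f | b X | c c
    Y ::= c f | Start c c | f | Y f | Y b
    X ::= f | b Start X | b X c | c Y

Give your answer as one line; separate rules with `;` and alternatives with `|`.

Left recursion appears on Y.
For Y: α = {f, b}, β = {c f, Start c c, f}. Rewrite as Y → β Y1 and Y1 → α Y1 | ε.

Start ::= c f | b X | c c; Y ::= c f Y1 | Start c c Y1 | f Y1; X ::= f | b Start X | b X c | c Y; Y1 ::= f Y1 | b Y1 | ε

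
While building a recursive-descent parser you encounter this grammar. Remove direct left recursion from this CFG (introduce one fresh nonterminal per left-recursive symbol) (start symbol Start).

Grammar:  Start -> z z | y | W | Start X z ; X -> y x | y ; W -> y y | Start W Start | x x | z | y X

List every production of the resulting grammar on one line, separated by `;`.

Directly left-recursive nonterminal: Start.
For Start: α = {X z}, β = {z z, y, W}. Rewrite as Start → β Start1 and Start1 → α Start1 | ε.

Start -> z z Start1 | y Start1 | W Start1; X -> y x | y; W -> y y | Start W Start | x x | z | y X; Start1 -> X z Start1 | ε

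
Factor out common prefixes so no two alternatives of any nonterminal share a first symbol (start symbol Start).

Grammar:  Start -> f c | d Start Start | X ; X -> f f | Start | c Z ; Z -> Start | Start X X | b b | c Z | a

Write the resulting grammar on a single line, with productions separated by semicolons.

Start -> f c | d Start Start | X; X -> f f | Start | c Z; Z -> b b | c Z | a | Start Z1; Z1 -> ε | X X

Z has alternatives sharing prefix 'Start': factor to Z → Start Z1 with Z1 → ε | X X.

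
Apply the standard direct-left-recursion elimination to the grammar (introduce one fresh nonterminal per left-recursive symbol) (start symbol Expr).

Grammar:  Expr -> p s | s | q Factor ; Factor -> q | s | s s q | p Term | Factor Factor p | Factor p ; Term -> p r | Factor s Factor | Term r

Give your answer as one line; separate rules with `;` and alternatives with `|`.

Expr -> p s | s | q Factor; Factor -> q Factor1 | s Factor1 | s s q Factor1 | p Term Factor1; Term -> p r Term1 | Factor s Factor Term1; Factor1 -> Factor p Factor1 | p Factor1 | eps; Term1 -> r Term1 | eps

Factor, Term are directly left-recursive.
For Factor: α = {Factor p, p}, β = {q, s, s s q, p Term}. Rewrite as Factor → β Factor1 and Factor1 → α Factor1 | ε.
For Term: α = {r}, β = {p r, Factor s Factor}. Rewrite as Term → β Term1 and Term1 → α Term1 | ε.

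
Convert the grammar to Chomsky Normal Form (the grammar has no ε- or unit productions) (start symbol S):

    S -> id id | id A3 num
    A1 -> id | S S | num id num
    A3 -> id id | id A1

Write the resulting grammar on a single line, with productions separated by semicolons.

Introduce a nonterminal for each terminal appearing in a rule of length ≥ 2: X1 → id, X2 → num.
Binarize each right-hand side of length ≥ 3 by chaining fresh nonterminals (Y1, Y2, …): affected rules were S → X1 A3 X2; A1 → X2 X1 X2.

S -> X1 X1 | X1 Y1; A1 -> id | S S | X2 Y2; A3 -> X1 X1 | X1 A1; X1 -> id; X2 -> num; Y1 -> A3 X2; Y2 -> X1 X2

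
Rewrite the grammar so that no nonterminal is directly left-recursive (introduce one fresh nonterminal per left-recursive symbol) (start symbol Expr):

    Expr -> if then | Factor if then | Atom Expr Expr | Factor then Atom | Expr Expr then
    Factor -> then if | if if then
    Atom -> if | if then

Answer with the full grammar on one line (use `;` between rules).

Expr is directly left-recursive.
For Expr: α = {Expr then}, β = {if then, Factor if then, Atom Expr Expr, Factor then Atom}. Rewrite as Expr → β Expr1 and Expr1 → α Expr1 | ε.

Expr -> if then Expr1 | Factor if then Expr1 | Atom Expr Expr Expr1 | Factor then Atom Expr1; Factor -> then if | if if then; Atom -> if | if then; Expr1 -> Expr then Expr1 | ε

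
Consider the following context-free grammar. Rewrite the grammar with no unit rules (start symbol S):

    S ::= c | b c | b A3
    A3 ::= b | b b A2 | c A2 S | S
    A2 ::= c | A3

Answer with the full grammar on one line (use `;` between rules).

Unit pairs: A2 ⇒* {A3, S}; A3 ⇒* {S}.
For each unit pair (A, B), copy every non-unit production of B to A, then drop all unit productions.

S ::= c | b c | b A3; A3 ::= c | b c | b A3 | b | b b A2 | c A2 S; A2 ::= c | b c | b A3 | b | b b A2 | c A2 S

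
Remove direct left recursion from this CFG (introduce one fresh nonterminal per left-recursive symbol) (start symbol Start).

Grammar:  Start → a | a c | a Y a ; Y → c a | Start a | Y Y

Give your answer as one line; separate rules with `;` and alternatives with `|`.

Start → a | a c | a Y a; Y → c a Y1 | Start a Y1; Y1 → Y Y1 | eps

Y is directly left-recursive.
For Y: α = {Y}, β = {c a, Start a}. Rewrite as Y → β Y1 and Y1 → α Y1 | ε.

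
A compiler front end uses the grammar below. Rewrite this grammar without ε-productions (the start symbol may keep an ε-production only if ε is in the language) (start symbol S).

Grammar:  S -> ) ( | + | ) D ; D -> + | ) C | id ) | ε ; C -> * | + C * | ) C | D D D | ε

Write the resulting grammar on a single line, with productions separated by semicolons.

S -> ) ( | + | ) D | ); D -> + | ) C | ) | id ); C -> * | + C * | + * | ) C | ) | D D D | D D | D

Nullable nonterminals: {C, D}.
ε ∉ L(G), so no ε-production is kept.
Expand every rule over subsets of its nullable positions: S → ) D gives ) D | ). D → ) C gives ) C | ). C → + C * gives + C * | + *. C → ) C gives ) C | ).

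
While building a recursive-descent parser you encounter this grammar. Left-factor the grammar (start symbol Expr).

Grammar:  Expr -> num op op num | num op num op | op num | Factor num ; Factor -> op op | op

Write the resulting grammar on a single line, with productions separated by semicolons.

Expr has alternatives sharing prefix 'num op': factor to Expr → num op Expr1 with Expr1 → op num | num op.
Factor has alternatives sharing prefix 'op': factor to Factor → op Factor1 with Factor1 → op | ε.

Expr -> op num | Factor num | num op Expr1; Factor -> op Factor1; Expr1 -> op num | num op; Factor1 -> op | ε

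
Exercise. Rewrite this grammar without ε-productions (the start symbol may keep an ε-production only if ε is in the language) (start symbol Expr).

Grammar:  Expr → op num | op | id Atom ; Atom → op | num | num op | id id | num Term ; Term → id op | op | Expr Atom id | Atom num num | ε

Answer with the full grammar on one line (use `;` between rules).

Nullable set = {Term}.
ε ∉ L(G), so no ε-production is kept.

Expr → op num | op | id Atom; Atom → op | num | num op | id id | num Term; Term → id op | op | Expr Atom id | Atom num num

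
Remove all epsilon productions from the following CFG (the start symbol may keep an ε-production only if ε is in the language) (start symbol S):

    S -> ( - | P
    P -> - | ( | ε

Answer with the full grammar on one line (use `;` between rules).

The nullable symbols are {P, S}.
ε ∈ L(G) since S is nullable, so keep S → ε.

S -> ( - | P | ε; P -> - | (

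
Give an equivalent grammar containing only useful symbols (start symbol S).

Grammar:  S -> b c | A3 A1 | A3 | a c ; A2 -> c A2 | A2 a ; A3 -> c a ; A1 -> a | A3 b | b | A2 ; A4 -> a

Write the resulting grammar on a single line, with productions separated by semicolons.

S -> b c | A3 A1 | A3 | a c; A3 -> c a; A1 -> a | A3 b | b

Generating nonterminals: {A1, A3, A4, S}.
Reachable from S after that: {A1, A3, S}.
Removed useless symbols: {A2, A4} and every production mentioning them.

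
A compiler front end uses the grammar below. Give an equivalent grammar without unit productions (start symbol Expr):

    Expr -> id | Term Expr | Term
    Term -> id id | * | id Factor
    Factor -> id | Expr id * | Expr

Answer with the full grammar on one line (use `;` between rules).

Expr -> id id | * | id Factor | id | Term Expr; Term -> id id | * | id Factor; Factor -> id id | * | id Factor | id | Expr id * | Term Expr

Unit pairs: Expr ⇒* {Term}; Factor ⇒* {Expr, Term}.
Replace each nonterminal's rules with the union of the non-unit rules of every nonterminal it unit-derives.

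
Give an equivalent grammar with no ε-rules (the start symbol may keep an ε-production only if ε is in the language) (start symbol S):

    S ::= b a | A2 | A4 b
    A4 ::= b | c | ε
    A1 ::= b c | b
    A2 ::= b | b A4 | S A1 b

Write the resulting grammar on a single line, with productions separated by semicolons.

S ::= b a | A2 | A4 b | b; A4 ::= b | c; A1 ::= b c | b; A2 ::= b | b A4 | S A1 b

Nullable nonterminals: {A4}.
ε ∉ L(G), so no ε-production is kept.
For each production, add variants omitting each subset of nullable occurrences: S → A4 b gives A4 b | b.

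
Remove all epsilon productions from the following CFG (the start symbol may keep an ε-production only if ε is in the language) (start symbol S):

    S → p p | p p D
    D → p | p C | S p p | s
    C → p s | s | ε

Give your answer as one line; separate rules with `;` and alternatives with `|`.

Nullable nonterminals: {C}.
ε ∉ L(G), so no ε-production is kept.

S → p p | p p D; D → p | p C | S p p | s; C → p s | s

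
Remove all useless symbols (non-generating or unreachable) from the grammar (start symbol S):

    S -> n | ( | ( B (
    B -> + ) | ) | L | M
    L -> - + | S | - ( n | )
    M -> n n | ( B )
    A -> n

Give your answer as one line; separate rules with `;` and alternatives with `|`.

Generating nonterminals: {A, B, L, M, S}.
Reachable from S after that: {B, L, M, S}.
Removed useless symbols: {A} and every production mentioning them.

S -> n | ( | ( B (; B -> + ) | ) | L | M; L -> - + | S | - ( n | ); M -> n n | ( B )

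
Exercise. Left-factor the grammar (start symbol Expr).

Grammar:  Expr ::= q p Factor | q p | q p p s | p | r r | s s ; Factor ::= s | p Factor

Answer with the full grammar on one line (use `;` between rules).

Expr has alternatives sharing prefix 'q p': factor to Expr → q p Expr1 with Expr1 → Factor | ε | p s.

Expr ::= p | r r | s s | q p Expr1; Factor ::= s | p Factor; Expr1 ::= Factor | ε | p s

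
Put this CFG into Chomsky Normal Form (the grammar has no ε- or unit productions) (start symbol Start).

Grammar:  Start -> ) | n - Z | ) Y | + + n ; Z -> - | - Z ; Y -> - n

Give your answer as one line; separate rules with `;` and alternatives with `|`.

Introduce a nonterminal for each terminal appearing in a rule of length ≥ 2: X1 → n, X2 → -, X3 → ), X4 → +.
Binarize each right-hand side of length ≥ 3 by chaining fresh nonterminals (Y1, Y2, …): affected rules were Start → X1 X2 Z; Start → X4 X4 X1.

Start -> ) | X1 Y1 | X3 Y | X4 Y2; Z -> - | X2 Z; Y -> X2 X1; X1 -> n; X2 -> -; X3 -> ); X4 -> +; Y1 -> X2 Z; Y2 -> X4 X1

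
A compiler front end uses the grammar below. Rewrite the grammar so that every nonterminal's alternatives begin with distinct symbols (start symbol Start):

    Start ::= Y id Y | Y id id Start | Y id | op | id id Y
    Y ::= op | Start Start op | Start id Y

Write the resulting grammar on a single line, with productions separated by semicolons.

Start has alternatives sharing prefix 'Y id': factor to Start → Y id Start1 with Start1 → Y | id Start | ε.
Y has alternatives sharing prefix 'Start': factor to Y → Start Y1 with Y1 → Start op | id Y.

Start ::= op | id id Y | Y id Start1; Y ::= op | Start Y1; Start1 ::= Y | id Start | ε; Y1 ::= Start op | id Y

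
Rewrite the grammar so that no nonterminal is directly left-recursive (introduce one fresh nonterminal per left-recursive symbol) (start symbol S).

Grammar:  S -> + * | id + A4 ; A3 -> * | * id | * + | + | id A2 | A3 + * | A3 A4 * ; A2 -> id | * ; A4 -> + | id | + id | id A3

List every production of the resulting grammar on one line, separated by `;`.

Left recursion appears on A3.
For A3: α = {+ *, A4 *}, β = {*, * id, * +, +, id A2}. Rewrite as A3 → β A3' and A3' → α A3' | ε.

S -> + * | id + A4; A3 -> * A3' | * id A3' | * + A3' | + A3' | id A2 A3'; A2 -> id | *; A4 -> + | id | + id | id A3; A3' -> + * A3' | A4 * A3' | ε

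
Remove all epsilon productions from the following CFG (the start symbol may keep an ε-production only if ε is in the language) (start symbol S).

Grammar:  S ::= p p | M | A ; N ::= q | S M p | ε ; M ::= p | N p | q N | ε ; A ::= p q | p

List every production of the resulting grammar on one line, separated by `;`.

S ::= p p | M | A | ε; N ::= q | S M p | S p | M p | p; M ::= p | N p | q N | q; A ::= p q | p

The nullable symbols are {M, N, S}.
ε ∈ L(G) since S is nullable, so keep S → ε.
For each production, add variants omitting each subset of nullable occurrences: N → S M p gives S M p | S p | M p | p. M → q N gives q N | q.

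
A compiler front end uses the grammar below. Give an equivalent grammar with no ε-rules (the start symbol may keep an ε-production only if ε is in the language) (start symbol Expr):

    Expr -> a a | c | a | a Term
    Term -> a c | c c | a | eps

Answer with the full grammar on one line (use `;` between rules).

The nullable symbols are {Term}.
ε ∉ L(G), so no ε-production is kept.

Expr -> a a | c | a | a Term; Term -> a c | c c | a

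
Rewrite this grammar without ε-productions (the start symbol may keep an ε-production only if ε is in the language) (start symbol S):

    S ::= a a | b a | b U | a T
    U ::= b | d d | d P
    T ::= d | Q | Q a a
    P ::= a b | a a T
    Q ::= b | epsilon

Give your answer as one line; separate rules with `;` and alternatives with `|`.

The nullable symbols are {Q, T}.
ε ∉ L(G), so no ε-production is kept.
Add the nullable-subset variants: S → a T gives a T | a. T → Q a a gives Q a a | a a. P → a a T gives a a T | a a.

S ::= a a | b a | b U | a T | a; U ::= b | d d | d P; T ::= d | Q | Q a a | a a; P ::= a b | a a T | a a; Q ::= b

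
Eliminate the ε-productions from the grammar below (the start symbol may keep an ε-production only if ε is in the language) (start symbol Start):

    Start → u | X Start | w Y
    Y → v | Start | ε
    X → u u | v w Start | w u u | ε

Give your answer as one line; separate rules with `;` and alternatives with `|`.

Start → u | X Start | w Y | w; Y → v | Start; X → u u | v w Start | w u u

The nullable symbols are {X, Y}.
ε ∉ L(G), so no ε-production is kept.
Expand every rule over subsets of its nullable positions: Start → w Y gives w Y | w.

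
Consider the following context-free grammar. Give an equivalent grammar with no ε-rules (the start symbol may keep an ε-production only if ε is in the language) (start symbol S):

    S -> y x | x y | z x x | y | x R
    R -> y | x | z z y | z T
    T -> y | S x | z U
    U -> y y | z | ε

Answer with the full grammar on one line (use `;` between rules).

The nullable symbols are {U}.
ε ∉ L(G), so no ε-production is kept.
Add the nullable-subset variants: T → z U gives z U | z.

S -> y x | x y | z x x | y | x R; R -> y | x | z z y | z T; T -> y | S x | z U | z; U -> y y | z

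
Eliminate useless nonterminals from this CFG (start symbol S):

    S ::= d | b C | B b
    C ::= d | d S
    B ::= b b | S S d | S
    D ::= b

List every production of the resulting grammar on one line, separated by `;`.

S ::= d | b C | B b; C ::= d | d S; B ::= b b | S S d | S

Generating nonterminals: {B, C, D, S}.
Reachable from S after that: {B, C, S}.
Removed useless symbols: {D} and every production mentioning them.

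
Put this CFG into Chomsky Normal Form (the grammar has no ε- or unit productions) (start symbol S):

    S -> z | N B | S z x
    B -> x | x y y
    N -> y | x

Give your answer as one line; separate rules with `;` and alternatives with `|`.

S -> z | N B | S Y1; B -> x | X2 Y2; N -> y | x; X1 -> z; X2 -> x; X3 -> y; Y1 -> X1 X2; Y2 -> X3 X3

Introduce a nonterminal for each terminal appearing in a rule of length ≥ 2: X1 → z, X2 → x, X3 → y.
Binarize each right-hand side of length ≥ 3 by chaining fresh nonterminals (Y1, Y2, …): affected rules were S → S X1 X2; B → X2 X3 X3.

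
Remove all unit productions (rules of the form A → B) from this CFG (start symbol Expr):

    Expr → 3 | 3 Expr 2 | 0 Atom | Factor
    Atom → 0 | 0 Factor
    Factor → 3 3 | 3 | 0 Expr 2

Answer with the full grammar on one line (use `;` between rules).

Unit pairs: Expr ⇒* {Factor}.
Replace each nonterminal's rules with the union of the non-unit rules of every nonterminal it unit-derives.

Expr → 3 3 | 3 | 0 Expr 2 | 3 Expr 2 | 0 Atom; Atom → 0 | 0 Factor; Factor → 3 3 | 3 | 0 Expr 2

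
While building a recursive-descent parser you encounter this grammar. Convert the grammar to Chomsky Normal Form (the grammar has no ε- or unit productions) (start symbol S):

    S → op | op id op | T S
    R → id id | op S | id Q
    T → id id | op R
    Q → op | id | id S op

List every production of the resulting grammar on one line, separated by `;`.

S → op | X1 Y1 | T S; R → X2 X2 | X1 S | X2 Q; T → X2 X2 | X1 R; Q → op | id | X2 Y2; X1 → op; X2 → id; Y1 → X2 X1; Y2 → S X1

Introduce a nonterminal for each terminal appearing in a rule of length ≥ 2: X1 → op, X2 → id.
Binarize each right-hand side of length ≥ 3 by chaining fresh nonterminals (Y1, Y2, …): affected rules were S → X1 X2 X1; Q → X2 S X1.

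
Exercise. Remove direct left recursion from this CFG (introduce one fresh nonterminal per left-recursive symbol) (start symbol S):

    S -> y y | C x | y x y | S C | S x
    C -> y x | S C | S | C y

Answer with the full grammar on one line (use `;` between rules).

S, C are directly left-recursive.
For S: α = {C, x}, β = {y y, C x, y x y}. Rewrite as S → β S' and S' → α S' | ε.
For C: α = {y}, β = {y x, S C, S}. Rewrite as C → β C' and C' → α C' | ε.

S -> y y S' | C x S' | y x y S'; C -> y x C' | S C C' | S C'; S' -> C S' | x S' | ε; C' -> y C' | ε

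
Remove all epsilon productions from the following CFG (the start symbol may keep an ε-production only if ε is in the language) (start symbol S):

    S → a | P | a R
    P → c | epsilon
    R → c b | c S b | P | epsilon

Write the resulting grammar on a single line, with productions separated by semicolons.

S → a | P | a R | epsilon; P → c; R → c b | c S b | P

The nullable symbols are {P, R, S}.
ε ∈ L(G) since S is nullable, so keep S → ε.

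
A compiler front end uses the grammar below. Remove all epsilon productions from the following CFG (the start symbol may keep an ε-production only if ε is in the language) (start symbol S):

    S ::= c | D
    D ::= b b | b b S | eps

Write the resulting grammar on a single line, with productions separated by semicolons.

Nullable set = {D, S}.
ε ∈ L(G) since S is nullable, so keep S → ε.

S ::= c | D | eps; D ::= b b | b b S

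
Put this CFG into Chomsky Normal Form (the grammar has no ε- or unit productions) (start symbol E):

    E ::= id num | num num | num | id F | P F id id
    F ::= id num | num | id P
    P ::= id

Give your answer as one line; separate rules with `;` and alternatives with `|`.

Introduce a nonterminal for each terminal appearing in a rule of length ≥ 2: X1 → id, X2 → num.
Binarize each right-hand side of length ≥ 3 by chaining fresh nonterminals (Y1, Y2, …): affected rules were E → P F X1 X1.

E ::= X1 X2 | X2 X2 | num | X1 F | P Y1; F ::= X1 X2 | num | X1 P; P ::= id; X1 ::= id; X2 ::= num; Y1 ::= F Y2; Y2 ::= X1 X1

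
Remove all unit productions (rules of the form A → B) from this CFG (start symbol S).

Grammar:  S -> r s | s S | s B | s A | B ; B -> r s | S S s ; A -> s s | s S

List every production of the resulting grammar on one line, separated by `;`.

S -> r s | S S s | s S | s B | s A; B -> r s | S S s; A -> s s | s S

Unit pairs: S ⇒* {B}.
For every A with A ⇒* B via unit rules, add B's non-unit alternatives to A; then delete every rule of the form X → Y.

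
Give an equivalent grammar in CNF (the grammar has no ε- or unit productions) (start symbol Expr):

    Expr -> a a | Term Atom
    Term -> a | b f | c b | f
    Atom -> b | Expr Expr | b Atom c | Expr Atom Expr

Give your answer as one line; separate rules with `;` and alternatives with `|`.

Expr -> X1 X1 | Term Atom; Term -> a | X2 X3 | X4 X2 | f; Atom -> b | Expr Expr | X2 Y1 | Expr Y2; X1 -> a; X2 -> b; X3 -> f; X4 -> c; Y1 -> Atom X4; Y2 -> Atom Expr

Introduce a nonterminal for each terminal appearing in a rule of length ≥ 2: X1 → a, X2 → b, X3 → f, X4 → c.
Binarize each right-hand side of length ≥ 3 by chaining fresh nonterminals (Y1, Y2, …): affected rules were Atom → X2 Atom X4; Atom → Expr Atom Expr.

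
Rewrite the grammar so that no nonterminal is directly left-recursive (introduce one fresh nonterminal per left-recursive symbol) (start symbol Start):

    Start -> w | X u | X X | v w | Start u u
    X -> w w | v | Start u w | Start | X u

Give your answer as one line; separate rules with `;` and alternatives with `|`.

Start -> w Start1 | X u Start1 | X X Start1 | v w Start1; X -> w w X1 | v X1 | Start u w X1 | Start X1; Start1 -> u u Start1 | epsilon; X1 -> u X1 | epsilon

Directly left-recursive nonterminals: Start, X.
For Start: α = {u u}, β = {w, X u, X X, v w}. Rewrite as Start → β Start1 and Start1 → α Start1 | ε.
For X: α = {u}, β = {w w, v, Start u w, Start}. Rewrite as X → β X1 and X1 → α X1 | ε.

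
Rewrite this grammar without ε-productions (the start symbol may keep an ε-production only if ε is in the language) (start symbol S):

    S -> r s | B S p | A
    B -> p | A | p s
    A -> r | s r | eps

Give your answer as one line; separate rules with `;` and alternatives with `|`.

S -> r s | B S p | B p | S p | p | A | eps; B -> p | A | p s; A -> r | s r

The nullable symbols are {A, B, S}.
ε ∈ L(G) since S is nullable, so keep S → ε.
Expand every rule over subsets of its nullable positions: S → B S p gives B S p | B p | S p | p.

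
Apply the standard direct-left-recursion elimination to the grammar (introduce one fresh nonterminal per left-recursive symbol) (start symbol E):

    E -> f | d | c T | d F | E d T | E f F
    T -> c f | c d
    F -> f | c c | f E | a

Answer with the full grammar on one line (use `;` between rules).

E -> f E' | d E' | c T E' | d F E'; T -> c f | c d; F -> f | c c | f E | a; E' -> d T E' | f F E' | eps

E is directly left-recursive.
For E: α = {d T, f F}, β = {f, d, c T, d F}. Rewrite as E → β E' and E' → α E' | ε.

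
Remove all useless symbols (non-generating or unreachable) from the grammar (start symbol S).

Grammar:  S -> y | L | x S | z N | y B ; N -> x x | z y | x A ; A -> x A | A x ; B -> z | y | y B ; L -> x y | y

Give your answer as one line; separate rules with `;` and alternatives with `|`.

Generating nonterminals: {B, L, N, S}.
Reachable from S after that: {B, L, N, S}.
Removed useless symbols: {A} and every production mentioning them.

S -> y | L | x S | z N | y B; N -> x x | z y; B -> z | y | y B; L -> x y | y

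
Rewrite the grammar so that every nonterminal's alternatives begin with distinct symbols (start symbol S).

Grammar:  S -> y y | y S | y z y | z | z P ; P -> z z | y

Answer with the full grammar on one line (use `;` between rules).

S -> y S' | z S''; P -> z z | y; S' -> y | S | z y; S'' -> ε | P

S has alternatives sharing prefix 'y': factor to S → y S' with S' → y | S | z y.
S has alternatives sharing prefix 'z': factor to S → z S'' with S'' → ε | P.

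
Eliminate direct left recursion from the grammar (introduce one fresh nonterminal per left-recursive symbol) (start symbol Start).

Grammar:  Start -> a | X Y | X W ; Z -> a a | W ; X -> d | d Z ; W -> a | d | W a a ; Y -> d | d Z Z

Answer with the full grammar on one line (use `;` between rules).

W is directly left-recursive.
For W: α = {a a}, β = {a, d}. Rewrite as W → β W1 and W1 → α W1 | ε.

Start -> a | X Y | X W; Z -> a a | W; X -> d | d Z; W -> a W1 | d W1; Y -> d | d Z Z; W1 -> a a W1 | ε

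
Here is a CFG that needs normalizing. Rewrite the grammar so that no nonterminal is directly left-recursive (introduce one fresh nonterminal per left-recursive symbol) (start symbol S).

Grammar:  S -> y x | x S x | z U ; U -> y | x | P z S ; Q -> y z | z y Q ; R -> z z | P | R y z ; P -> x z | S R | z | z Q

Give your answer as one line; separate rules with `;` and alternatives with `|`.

R is directly left-recursive.
For R: α = {y z}, β = {z z, P}. Rewrite as R → β R' and R' → α R' | ε.

S -> y x | x S x | z U; U -> y | x | P z S; Q -> y z | z y Q; R -> z z R' | P R'; P -> x z | S R | z | z Q; R' -> y z R' | ε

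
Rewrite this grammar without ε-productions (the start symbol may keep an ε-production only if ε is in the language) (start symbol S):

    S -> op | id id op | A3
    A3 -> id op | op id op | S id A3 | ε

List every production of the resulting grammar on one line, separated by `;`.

S -> op | id id op | A3 | ε; A3 -> id op | op id op | S id A3 | S id | id A3 | id

The nullable symbols are {A3, S}.
ε ∈ L(G) since S is nullable, so keep S → ε.
For each production, add variants omitting each subset of nullable occurrences: A3 → S id A3 gives S id A3 | S id | id A3 | id.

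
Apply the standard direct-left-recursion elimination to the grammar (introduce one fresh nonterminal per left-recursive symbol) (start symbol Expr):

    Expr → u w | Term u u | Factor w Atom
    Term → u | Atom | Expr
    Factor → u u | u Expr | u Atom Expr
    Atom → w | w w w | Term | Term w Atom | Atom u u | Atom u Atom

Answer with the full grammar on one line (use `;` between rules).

Expr → u w | Term u u | Factor w Atom; Term → u | Atom | Expr; Factor → u u | u Expr | u Atom Expr; Atom → w Atom1 | w w w Atom1 | Term Atom1 | Term w Atom Atom1; Atom1 → u u Atom1 | u Atom Atom1 | ε

Atom is directly left-recursive.
For Atom: α = {u u, u Atom}, β = {w, w w w, Term, Term w Atom}. Rewrite as Atom → β Atom1 and Atom1 → α Atom1 | ε.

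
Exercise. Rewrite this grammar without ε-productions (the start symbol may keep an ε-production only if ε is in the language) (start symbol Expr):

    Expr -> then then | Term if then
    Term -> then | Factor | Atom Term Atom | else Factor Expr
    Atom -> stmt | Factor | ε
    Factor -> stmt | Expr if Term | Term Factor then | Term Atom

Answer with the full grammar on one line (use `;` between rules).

The nullable symbols are {Atom}.
ε ∉ L(G), so no ε-production is kept.
Expand every rule over subsets of its nullable positions: Term → Atom Term Atom gives Atom Term Atom | Atom Term | Term Atom. Factor → Term Atom gives Term Atom | Term.

Expr -> then then | Term if then; Term -> then | Factor | Atom Term Atom | Atom Term | Term Atom | else Factor Expr; Atom -> stmt | Factor; Factor -> stmt | Expr if Term | Term Factor then | Term Atom | Term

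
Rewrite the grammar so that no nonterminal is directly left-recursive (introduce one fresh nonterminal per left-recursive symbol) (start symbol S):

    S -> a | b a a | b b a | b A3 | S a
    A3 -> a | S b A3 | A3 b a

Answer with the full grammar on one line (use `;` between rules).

Directly left-recursive nonterminals: S, A3.
For S: α = {a}, β = {a, b a a, b b a, b A3}. Rewrite as S → β S' and S' → α S' | ε.
For A3: α = {b a}, β = {a, S b A3}. Rewrite as A3 → β A3' and A3' → α A3' | ε.

S -> a S' | b a a S' | b b a S' | b A3 S'; A3 -> a A3' | S b A3 A3'; S' -> a S' | ε; A3' -> b a A3' | ε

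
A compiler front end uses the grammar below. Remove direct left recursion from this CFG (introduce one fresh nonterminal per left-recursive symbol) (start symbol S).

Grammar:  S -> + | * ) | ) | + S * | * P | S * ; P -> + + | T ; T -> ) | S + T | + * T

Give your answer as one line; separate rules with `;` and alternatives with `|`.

Left recursion appears on S.
For S: α = {*}, β = {+, * ), ), + S *, * P}. Rewrite as S → β S' and S' → α S' | ε.

S -> + S' | * ) S' | ) S' | + S * S' | * P S'; P -> + + | T; T -> ) | S + T | + * T; S' -> * S' | ε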